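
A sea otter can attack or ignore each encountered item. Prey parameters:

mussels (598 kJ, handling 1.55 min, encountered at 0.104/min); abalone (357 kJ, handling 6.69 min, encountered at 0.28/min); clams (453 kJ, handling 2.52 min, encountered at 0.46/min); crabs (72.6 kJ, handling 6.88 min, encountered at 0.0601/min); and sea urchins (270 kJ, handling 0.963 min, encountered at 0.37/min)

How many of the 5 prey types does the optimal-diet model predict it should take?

E/h in descending order: mussels 386, sea urchins 280, clams 180, abalone 53.4, crabs 10.6 kJ/min. The optimal diet is the largest prefix of this list for which every included type satisfies E_i/h_i > R on the types above it.
Rate on top 1: 53.56. sea urchins: 280 > 53.56 → include.
Rate on top 2: 106.8. clams: 180 > 106.8 → include.
Rate on top 3: 138.4. abalone: 53.4 < 138.4 → exclude; stop.
Optimal diet: mussels, sea urchins, clams — 3 of 5 types.

3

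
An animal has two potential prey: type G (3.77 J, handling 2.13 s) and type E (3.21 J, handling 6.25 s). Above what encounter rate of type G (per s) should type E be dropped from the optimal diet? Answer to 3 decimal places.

0.192 per s

At the threshold, the rate on type G alone equals the profitability of type E: λ·3.77/(1 + λ·2.13) = 3.21/6.25 = 0.5136.
Rearranging, λ(3.77 − 0.5136×2.13) = 0.5136, so λ = 0.5136/2.676 = 0.1919 per s.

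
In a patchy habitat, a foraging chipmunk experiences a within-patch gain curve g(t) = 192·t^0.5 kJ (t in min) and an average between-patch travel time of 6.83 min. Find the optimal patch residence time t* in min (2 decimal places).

6.83 min

Optimal t* satisfies g'(t*) = g(t*)/(T + t*).
g'(t) = 0.5·192·t^-0.5. Setting 0.5·192·t^-0.5 = 192·t^0.5/(6.83+t) gives 0.5(6.83+t) = t, so 0.50·t = 0.5×6.83.
t* = 0.5×6.83/0.50 = 6.83 min.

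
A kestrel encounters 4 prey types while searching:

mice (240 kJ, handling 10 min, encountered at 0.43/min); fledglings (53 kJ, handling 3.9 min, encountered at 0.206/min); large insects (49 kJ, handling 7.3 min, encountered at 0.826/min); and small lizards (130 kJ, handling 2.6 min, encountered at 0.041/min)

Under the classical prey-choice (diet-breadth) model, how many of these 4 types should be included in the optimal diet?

2

Profitabilities (E/h, kJ/min): small lizards 50, mice 24, fledglings 13.6, large insects 6.71. Add prey in this order while the next type's profitability exceeds the intake rate on those already taken.
Rate on top 1: 4.817. mice: 24 > 4.817 → include.
Rate on top 2: 20.07. fledglings: 13.6 < 20.07 → exclude; stop.
Optimal diet: small lizards, mice — 2 of 4 types.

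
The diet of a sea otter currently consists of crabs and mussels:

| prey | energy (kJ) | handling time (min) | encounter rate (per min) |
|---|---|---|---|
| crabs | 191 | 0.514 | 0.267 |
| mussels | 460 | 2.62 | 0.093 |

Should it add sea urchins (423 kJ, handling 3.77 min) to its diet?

Current rate: (0.267×191 + 0.093×460)/(1 + 0.267×0.514 + 0.093×2.62) = 67.91 kJ/min.
sea urchins: E/h = 423/3.77 = 112.2 kJ/min.
Since 112.2 > R, including sea urchins increases the long-run rate.

Yes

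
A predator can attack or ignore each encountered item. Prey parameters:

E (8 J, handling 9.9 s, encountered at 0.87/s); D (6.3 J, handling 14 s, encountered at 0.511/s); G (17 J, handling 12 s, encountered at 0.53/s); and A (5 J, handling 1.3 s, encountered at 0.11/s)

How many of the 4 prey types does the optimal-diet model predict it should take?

2

E/h in descending order: A 3.85, G 1.42, E 0.808, D 0.45 J/s. The optimal diet is the largest prefix of this list for which every included type satisfies E_i/h_i > R on the types above it.
Rate on top 1: 0.4812. G: 1.42 > 0.4812 → include.
Rate on top 2: 1.274. E: 0.808 < 1.274 → exclude; stop.
Optimal diet: A, G — 2 of 4 types.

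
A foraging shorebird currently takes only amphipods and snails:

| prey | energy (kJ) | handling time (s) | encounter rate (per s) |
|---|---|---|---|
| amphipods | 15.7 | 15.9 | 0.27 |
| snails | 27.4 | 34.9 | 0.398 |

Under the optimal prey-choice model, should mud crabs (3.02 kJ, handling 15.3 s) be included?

No

Intake rate on the current diet: R = (0.27×15.7 + 0.398×27.4) / (1 + 0.27×15.9 + 0.398×34.9) = 15.14/19.18 = 0.7895 kJ/s.
mud crabs: E/h = 3.02/15.3 = 0.1974 kJ/s.
Since 0.1974 < R, time spent handling mud crabs is better spent searching.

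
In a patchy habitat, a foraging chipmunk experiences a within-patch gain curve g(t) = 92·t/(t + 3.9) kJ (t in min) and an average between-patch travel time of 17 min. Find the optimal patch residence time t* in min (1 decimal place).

Maximise g(t)/(T+t): set derivative to zero → g'(t)(T+t) = g(t).
g'(t) = 92·3.9/(t + 3.9)². Setting 92·3.9/(t+3.9)² = 92t/[(t+3.9)(17+t)] gives 3.9(17+t) = t(t+3.9), so t² = 3.9×17 = 66.3.
t* = √66.3 = 8.142 min.

8.1 min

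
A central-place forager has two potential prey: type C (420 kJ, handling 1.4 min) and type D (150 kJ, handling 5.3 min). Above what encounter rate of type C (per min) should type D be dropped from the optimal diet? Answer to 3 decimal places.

0.074 per min

Drop type D once their profitability E₂/h₂ falls below the rate achievable on type C alone: E₂/h₂ = λE₁/(1 + λh₁).
Solve for λ: λE₁h₂ = E₂(1 + λh₁) → λ(E₁h₂ − E₂h₁) = E₂ → λ = E₂/(E₁h₂ − E₂h₁).
λ = 150/(420×5.3 − 150×1.4) = 150/2016 = 0.0744 per min.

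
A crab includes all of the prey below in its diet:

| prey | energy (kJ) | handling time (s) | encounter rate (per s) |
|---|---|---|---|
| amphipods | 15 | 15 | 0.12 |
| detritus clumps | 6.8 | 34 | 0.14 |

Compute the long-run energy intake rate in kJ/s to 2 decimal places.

R = Σλ_iE_i / (1 + Σλ_ih_i)
Numerator: 0.12×15 + 0.14×6.8 = 2.752
Denominator: 1 + 0.12×15 + 0.14×34 = 7.56
R = 2.752/7.56 = 0.364 kJ/s

0.36 kJ/s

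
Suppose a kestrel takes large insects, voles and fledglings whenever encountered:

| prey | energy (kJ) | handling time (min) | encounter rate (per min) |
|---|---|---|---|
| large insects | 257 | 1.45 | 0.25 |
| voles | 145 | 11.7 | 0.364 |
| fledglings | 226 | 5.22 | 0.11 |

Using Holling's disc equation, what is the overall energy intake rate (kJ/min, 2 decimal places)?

22.90 kJ/min

Energy encountered per unit search time: 0.25×257 + 0.364×145 + 0.11×226 = 141.9 kJ/min.
Handling time per unit search time: 0.25×1.45 + 0.364×11.7 + 0.11×5.22 = 5.196.
Rate = 141.9/(1 + 5.196) = 22.9 kJ/min.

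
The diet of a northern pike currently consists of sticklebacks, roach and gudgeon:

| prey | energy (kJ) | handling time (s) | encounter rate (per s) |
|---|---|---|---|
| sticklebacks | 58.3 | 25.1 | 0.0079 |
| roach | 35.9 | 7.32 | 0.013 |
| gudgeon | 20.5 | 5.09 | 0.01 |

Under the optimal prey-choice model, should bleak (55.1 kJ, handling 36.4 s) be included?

Yes

Current rate: (0.0079×58.3 + 0.013×35.9 + 0.01×20.5)/(1 + 0.0079×25.1 + 0.013×7.32 + 0.01×5.09) = 0.8422 kJ/s.
Profitability of bleak: 55.1/36.4 = 1.514 kJ/s.
Since 1.514 > R, including bleak increases the long-run rate.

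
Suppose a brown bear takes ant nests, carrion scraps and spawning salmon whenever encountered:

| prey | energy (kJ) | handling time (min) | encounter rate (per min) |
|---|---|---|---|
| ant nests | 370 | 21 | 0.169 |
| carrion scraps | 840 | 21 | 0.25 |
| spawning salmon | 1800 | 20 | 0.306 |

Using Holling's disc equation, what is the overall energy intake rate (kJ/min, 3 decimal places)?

51.720 kJ/min

R = Σλ_iE_i / (1 + Σλ_ih_i)
Numerator: 0.169×370 + 0.25×840 + 0.306×1800 = 823.3
Denominator: 1 + 0.169×21 + 0.25×21 + 0.306×20 = 15.92
R = 823.3/15.92 = 51.72 kJ/min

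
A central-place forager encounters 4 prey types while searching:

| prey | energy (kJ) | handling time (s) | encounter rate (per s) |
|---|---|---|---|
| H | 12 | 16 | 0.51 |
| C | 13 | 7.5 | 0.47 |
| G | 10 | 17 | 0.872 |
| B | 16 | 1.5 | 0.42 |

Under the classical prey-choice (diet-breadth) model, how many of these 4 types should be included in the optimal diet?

1

Rank by E/h (kJ/s): B 10.7, C 1.73, H 0.75, G 0.588. Include each in turn until the next type's E/h falls below the running intake rate.
Rate on top 1: 4.123. C: 1.73 < 4.123 → exclude; stop.
Optimal diet: B — 1 of 4 types.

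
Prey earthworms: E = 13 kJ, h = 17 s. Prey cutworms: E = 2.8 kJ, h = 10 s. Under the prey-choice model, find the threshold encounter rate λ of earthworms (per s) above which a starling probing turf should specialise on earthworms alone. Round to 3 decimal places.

0.034 per s

At the threshold, the rate on earthworms alone equals the profitability of cutworms: λ·13/(1 + λ·17) = 2.8/10 = 0.28.
Rearranging, λ(13 − 0.28×17) = 0.28, so λ = 0.28/8.24 = 0.03398 per s.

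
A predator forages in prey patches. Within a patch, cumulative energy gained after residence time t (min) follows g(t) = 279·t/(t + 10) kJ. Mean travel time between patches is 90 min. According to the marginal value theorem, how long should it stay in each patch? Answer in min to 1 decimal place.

Optimal t* satisfies g'(t*) = g(t*)/(T + t*).
g'(t) = 279·10/(t + 10)². Setting 279·10/(t+10)² = 279t/[(t+10)(90+t)] gives 10(90+t) = t(t+10), so t² = 10×90 = 900.
t* = √900 = 30 min.

30.0 min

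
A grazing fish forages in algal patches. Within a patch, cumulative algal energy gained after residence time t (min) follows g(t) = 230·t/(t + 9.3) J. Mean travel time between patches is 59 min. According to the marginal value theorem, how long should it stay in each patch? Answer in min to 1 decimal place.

Maximise g(t)/(T+t): set derivative to zero → g'(t)(T+t) = g(t).
g'(t) = 230·9.3/(t + 9.3)². Setting 230·9.3/(t+9.3)² = 230t/[(t+9.3)(59+t)] gives 9.3(59+t) = t(t+9.3), so t² = 9.3×59 = 548.7.
t* = √548.7 = 23.42 min.

23.4 min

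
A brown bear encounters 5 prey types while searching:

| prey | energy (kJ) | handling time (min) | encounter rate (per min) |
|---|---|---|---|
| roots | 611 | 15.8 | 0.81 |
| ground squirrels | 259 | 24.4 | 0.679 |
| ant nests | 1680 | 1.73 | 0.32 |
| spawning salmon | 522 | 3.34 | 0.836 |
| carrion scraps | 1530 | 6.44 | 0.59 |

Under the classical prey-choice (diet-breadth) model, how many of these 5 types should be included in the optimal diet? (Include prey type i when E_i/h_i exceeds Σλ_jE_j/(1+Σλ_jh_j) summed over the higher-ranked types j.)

1

Rank by E/h (kJ/min): ant nests 971, carrion scraps 238, spawning salmon 156, roots 38.7, ground squirrels 10.6. Include each in turn until the next type's E/h falls below the running intake rate.
Rate on top 1: 346. carrion scraps: 238 < 346 → exclude; stop.
Optimal diet: ant nests — 1 of 5 types.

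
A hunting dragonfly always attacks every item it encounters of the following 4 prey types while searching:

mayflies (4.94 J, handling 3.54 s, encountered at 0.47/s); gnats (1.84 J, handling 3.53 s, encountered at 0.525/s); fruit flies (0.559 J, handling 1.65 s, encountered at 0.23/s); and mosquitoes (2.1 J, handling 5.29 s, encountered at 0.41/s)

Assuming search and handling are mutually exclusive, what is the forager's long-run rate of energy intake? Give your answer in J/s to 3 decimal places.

0.605 J/s

R = (0.47×4.94 + 0.525×1.84 + 0.23×0.559 + 0.41×2.1) / (1 + 0.47×3.54 + 0.525×3.53 + 0.23×1.65 + 0.41×5.29) = 4.277/7.065 = 0.6054 J/s.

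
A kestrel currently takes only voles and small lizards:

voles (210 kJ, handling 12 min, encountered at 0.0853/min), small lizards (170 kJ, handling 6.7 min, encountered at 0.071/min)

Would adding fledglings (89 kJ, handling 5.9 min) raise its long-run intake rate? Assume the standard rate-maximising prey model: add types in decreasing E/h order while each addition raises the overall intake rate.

Yes

Current rate: (0.0853×210 + 0.071×170)/(1 + 0.0853×12 + 0.071×6.7) = 12 kJ/min.
fledglings: E/h = 89/5.9 = 15.08 kJ/min.
Since 15.08 > R, including fledglings increases the long-run rate.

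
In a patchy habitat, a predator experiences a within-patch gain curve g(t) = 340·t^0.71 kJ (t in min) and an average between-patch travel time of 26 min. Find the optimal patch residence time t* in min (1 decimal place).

Maximise g(t)/(T+t): set derivative to zero → g'(t)(T+t) = g(t).
g'(t) = 0.71·340·t^-0.29. Setting 0.71·340·t^-0.29 = 340·t^0.71/(26+t) gives 0.71(26+t) = t, so 0.29·t = 0.71×26.
t* = 0.71×26/0.29 = 63.66 min.

63.7 min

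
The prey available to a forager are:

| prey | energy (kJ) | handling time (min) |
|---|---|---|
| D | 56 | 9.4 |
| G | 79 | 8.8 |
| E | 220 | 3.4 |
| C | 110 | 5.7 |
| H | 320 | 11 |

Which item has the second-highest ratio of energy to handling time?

Profitability E/h (kJ/min): D = 56/9.4 = 5.96, G = 79/8.8 = 8.98, E = 220/3.4 = 64.7, C = 110/5.7 = 19.3, H = 320/11 = 29.1.
Ranked: E > H > C > G > D.

H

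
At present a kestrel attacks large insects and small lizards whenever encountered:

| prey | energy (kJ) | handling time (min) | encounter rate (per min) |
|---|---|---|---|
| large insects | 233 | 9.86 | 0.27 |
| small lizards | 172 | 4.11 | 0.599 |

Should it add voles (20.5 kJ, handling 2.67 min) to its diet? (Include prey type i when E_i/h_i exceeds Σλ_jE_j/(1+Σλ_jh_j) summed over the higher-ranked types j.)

Intake rate on the current diet: R = (0.27×233 + 0.599×172) / (1 + 0.27×9.86 + 0.599×4.11) = 165.9/6.124 = 27.1 kJ/min.
Profitability of voles: 20.5/2.67 = 7.678 kJ/min.
Since 7.678 < R, time spent handling voles is better spent searching.

No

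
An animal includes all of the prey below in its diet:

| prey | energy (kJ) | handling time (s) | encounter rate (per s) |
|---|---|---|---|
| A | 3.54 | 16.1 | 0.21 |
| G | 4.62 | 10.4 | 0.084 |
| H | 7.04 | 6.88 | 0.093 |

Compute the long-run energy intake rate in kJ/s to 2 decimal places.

R = Σλ_iE_i / (1 + Σλ_ih_i)
Numerator: 0.21×3.54 + 0.084×4.62 + 0.093×7.04 = 1.786
Denominator: 1 + 0.21×16.1 + 0.084×10.4 + 0.093×6.88 = 5.894
R = 1.786/5.894 = 0.303 kJ/s

0.30 kJ/s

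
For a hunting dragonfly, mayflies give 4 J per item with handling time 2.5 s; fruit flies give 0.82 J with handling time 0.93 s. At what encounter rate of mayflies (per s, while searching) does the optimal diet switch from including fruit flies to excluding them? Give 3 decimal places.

The zero-one rule: include fruit flies iff E₂/h₂ > λE₁/(1+λh₁). Equality gives the switch point.
λE₁h₂ = E₂ + λE₂h₁ ⇒ λ = E₂/(E₁h₂ − E₂h₁) = 0.82/(3.72 − 2.05) = 0.491 per s.

0.491 per s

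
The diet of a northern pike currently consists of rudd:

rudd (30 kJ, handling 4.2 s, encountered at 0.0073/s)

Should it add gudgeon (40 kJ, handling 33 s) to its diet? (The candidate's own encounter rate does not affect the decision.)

Yes

On rudd alone, R = ΣλE/(1+Σλh) = 0.219/1.031 = 0.2125 kJ/s.
Profitability of gudgeon: 40/33 = 1.212 kJ/s.
Since 1.212 > R, including gudgeon increases the long-run rate.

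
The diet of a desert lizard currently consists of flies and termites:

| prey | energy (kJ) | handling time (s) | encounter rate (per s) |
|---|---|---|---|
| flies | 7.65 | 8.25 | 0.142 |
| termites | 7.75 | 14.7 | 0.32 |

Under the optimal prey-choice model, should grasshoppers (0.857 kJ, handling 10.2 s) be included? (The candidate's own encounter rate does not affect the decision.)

No

Current rate: (0.142×7.65 + 0.32×7.75)/(1 + 0.142×8.25 + 0.32×14.7) = 0.5187 kJ/s.
Profitability of grasshoppers: 0.857/10.2 = 0.08402 kJ/s.
0.08402 < 0.5187, so adding grasshoppers would lower the average — exclude it.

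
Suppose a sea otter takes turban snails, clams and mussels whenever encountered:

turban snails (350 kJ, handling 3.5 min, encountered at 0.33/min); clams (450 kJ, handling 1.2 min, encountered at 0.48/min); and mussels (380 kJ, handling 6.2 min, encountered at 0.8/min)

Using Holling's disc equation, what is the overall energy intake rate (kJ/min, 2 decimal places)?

R = Σλ_iE_i / (1 + Σλ_ih_i)
Numerator: 0.33×350 + 0.48×450 + 0.8×380 = 635.5
Denominator: 1 + 0.33×3.5 + 0.48×1.2 + 0.8×6.2 = 7.691
R = 635.5/7.691 = 82.63 kJ/min

82.63 kJ/min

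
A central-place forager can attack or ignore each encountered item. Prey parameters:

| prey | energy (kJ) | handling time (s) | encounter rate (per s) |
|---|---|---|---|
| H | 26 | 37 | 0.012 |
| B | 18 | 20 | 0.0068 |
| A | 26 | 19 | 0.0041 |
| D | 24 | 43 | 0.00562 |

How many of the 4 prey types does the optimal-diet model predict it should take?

4

E/h in descending order: A 1.37, B 0.9, H 0.703, D 0.558 kJ/s. The optimal diet is the largest prefix of this list for which every included type satisfies E_i/h_i > R on the types above it.
Rate on top 1: 0.0989. B: 0.9 > 0.0989 → include.
Rate on top 2: 0.1886. H: 0.703 > 0.1886 → include.
Rate on top 3: 0.3263. D: 0.558 > 0.3263 → include.
Optimal diet: A, B, H, D — 4 of 4 types.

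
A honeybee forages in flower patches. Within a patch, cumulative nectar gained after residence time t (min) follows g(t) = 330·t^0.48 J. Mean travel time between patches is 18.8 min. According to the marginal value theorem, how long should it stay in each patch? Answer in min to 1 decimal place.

17.4 min

Maximise g(t)/(T+t): set derivative to zero → g'(t)(T+t) = g(t).
g'(t) = 0.48·330·t^-0.52. Setting 0.48·330·t^-0.52 = 330·t^0.48/(18.8+t) gives 0.48(18.8+t) = t, so 0.52·t = 0.48×18.8.
t* = 0.48×18.8/0.52 = 17.35 min.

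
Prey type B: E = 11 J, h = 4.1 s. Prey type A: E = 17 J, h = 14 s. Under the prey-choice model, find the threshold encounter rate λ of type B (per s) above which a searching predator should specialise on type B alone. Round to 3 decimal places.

0.202 per s

The zero-one rule: include type A iff E₂/h₂ > λE₁/(1+λh₁). Equality gives the switch point.
λE₁h₂ = E₂ + λE₂h₁ ⇒ λ = E₂/(E₁h₂ − E₂h₁) = 17/(154 − 69.7) = 0.2017 per s.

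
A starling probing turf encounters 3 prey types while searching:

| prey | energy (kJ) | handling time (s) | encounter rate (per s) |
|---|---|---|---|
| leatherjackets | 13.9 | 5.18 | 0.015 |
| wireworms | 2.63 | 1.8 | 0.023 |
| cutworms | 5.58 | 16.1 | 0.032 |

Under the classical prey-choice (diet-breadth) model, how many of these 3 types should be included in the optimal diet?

3

Rank by E/h (kJ/s): leatherjackets 2.68, wireworms 1.46, cutworms 0.347. Include each in turn until the next type's E/h falls below the running intake rate.
Rate on top 1: 0.1935. wireworms: 1.46 > 0.1935 → include.
Rate on top 2: 0.2404. cutworms: 0.347 > 0.2404 → include.
Optimal diet: leatherjackets, wireworms, cutworms — 3 of 3 types.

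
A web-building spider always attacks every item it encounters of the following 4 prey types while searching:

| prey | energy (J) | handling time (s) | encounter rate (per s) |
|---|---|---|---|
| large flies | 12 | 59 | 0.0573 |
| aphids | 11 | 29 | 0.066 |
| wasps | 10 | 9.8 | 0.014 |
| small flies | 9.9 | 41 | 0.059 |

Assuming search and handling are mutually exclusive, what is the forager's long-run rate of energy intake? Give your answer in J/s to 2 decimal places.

R = Σλ_iE_i / (1 + Σλ_ih_i)
Numerator: 0.0573×12 + 0.066×11 + 0.014×10 + 0.059×9.9 = 2.138
Denominator: 1 + 0.0573×59 + 0.066×29 + 0.014×9.8 + 0.059×41 = 8.851
R = 2.138/8.851 = 0.2415 J/s

0.24 J/s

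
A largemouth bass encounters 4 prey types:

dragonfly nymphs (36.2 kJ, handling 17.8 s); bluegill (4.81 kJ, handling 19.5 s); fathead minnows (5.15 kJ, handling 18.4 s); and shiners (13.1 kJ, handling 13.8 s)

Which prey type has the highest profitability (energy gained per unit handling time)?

dragonfly nymphs

In descending order of E/h:
dragonfly nymphs: 36.2/17.8 = 2.03 kJ/s
shiners: 13.1/13.8 = 0.949 kJ/s
fathead minnows: 5.15/18.4 = 0.28 kJ/s
bluegill: 4.81/19.5 = 0.247 kJ/s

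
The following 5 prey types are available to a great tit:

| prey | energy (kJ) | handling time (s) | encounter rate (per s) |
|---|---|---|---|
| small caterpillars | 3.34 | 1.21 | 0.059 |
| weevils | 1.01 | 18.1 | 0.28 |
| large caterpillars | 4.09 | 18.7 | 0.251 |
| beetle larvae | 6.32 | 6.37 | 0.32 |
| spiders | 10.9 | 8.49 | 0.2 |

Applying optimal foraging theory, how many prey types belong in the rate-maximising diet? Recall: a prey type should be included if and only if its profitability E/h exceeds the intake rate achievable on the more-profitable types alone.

Profitabilities (E/h, kJ/s): small caterpillars 2.76, spiders 1.28, beetle larvae 0.992, large caterpillars 0.219, weevils 0.0558. Add prey in this order while the next type's profitability exceeds the intake rate on those already taken.
Rate on top 1: 0.1839. spiders: 1.28 > 0.1839 → include.
Rate on top 2: 0.8583. beetle larvae: 0.992 > 0.8583 → include.
Rate on top 3: 0.9151. large caterpillars: 0.219 < 0.9151 → exclude; stop.
Optimal diet: small caterpillars, spiders, beetle larvae — 3 of 5 types.

3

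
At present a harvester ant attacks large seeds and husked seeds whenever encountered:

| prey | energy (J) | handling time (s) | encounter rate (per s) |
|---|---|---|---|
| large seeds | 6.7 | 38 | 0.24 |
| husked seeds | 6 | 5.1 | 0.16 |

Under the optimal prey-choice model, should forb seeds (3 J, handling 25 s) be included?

Current rate: (0.24×6.7 + 0.16×6)/(1 + 0.24×38 + 0.16×5.1) = 0.2348 J/s.
Profitability of forb seeds: 3/25 = 0.12 J/s.
Since 0.12 < R, time spent handling forb seeds is better spent searching.

No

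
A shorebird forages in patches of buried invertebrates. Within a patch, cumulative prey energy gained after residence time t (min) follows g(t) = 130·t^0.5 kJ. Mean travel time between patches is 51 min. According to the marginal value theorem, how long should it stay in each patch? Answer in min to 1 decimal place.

51.0 min

Maximise g(t)/(T+t): set derivative to zero → g'(t)(T+t) = g(t).
g'(t) = 0.5·130·t^-0.5. Setting 0.5·130·t^-0.5 = 130·t^0.5/(51+t) gives 0.5(51+t) = t, so 0.50·t = 0.5×51.
t* = 0.5×51/0.50 = 51 min.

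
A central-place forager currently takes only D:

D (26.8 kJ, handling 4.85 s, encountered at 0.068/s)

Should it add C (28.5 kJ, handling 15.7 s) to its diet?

Current rate: (0.068×26.8)/(1 + 0.068×4.85) = 1.37 kJ/s.
Profitability of C: 28.5/15.7 = 1.815 kJ/s.
Since 1.815 > R, including C increases the long-run rate.

Yes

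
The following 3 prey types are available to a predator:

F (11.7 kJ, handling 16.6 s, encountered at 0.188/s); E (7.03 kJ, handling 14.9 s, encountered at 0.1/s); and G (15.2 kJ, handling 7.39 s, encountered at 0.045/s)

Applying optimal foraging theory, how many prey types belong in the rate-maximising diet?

2

Profitabilities (E/h, kJ/s): G 2.06, F 0.705, E 0.472. Add prey in this order while the next type's profitability exceeds the intake rate on those already taken.
Rate on top 1: 0.5133. F: 0.705 > 0.5133 → include.
Rate on top 2: 0.6475. E: 0.472 < 0.6475 → exclude; stop.
Optimal diet: G, F — 2 of 3 types.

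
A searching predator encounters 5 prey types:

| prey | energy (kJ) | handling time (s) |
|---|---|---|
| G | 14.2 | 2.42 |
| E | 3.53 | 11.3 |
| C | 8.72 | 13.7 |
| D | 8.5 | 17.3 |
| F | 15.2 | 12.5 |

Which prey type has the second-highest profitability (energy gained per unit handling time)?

F

In descending order of E/h:
G: 14.2/2.42 = 5.87 kJ/s
F: 15.2/12.5 = 1.22 kJ/s
C: 8.72/13.7 = 0.636 kJ/s
D: 8.5/17.3 = 0.491 kJ/s
E: 3.53/11.3 = 0.312 kJ/s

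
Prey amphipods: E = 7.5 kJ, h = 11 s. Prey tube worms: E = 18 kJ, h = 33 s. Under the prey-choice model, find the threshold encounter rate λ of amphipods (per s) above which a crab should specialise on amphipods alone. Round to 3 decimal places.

Drop tube worms once their profitability E₂/h₂ falls below the rate achievable on amphipods alone: E₂/h₂ = λE₁/(1 + λh₁).
Solve for λ: λE₁h₂ = E₂(1 + λh₁) → λ(E₁h₂ − E₂h₁) = E₂ → λ = E₂/(E₁h₂ − E₂h₁).
λ = 18/(7.5×33 − 18×11) = 18/49.5 = 0.3636 per s.

0.364 per s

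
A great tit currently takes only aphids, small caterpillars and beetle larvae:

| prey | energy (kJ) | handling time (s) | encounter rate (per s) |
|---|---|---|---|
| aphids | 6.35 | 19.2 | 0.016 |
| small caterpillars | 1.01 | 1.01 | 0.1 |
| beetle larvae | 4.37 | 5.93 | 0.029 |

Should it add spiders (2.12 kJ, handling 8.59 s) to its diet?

Current rate: (0.016×6.35 + 0.1×1.01 + 0.029×4.37)/(1 + 0.016×19.2 + 0.1×1.01 + 0.029×5.93) = 0.2084 kJ/s.
Profitability of spiders: 2.12/8.59 = 0.2468 kJ/s.
Since 0.2468 > R, including spiders increases the long-run rate.

Yes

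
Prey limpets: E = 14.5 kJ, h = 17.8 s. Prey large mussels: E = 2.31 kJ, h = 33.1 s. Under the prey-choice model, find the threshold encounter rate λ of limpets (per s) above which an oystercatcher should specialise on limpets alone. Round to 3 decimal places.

0.005 per s

At the threshold, the rate on limpets alone equals the profitability of large mussels: λ·14.5/(1 + λ·17.8) = 2.31/33.1 = 0.06979.
Rearranging, λ(14.5 − 0.06979×17.8) = 0.06979, so λ = 0.06979/13.26 = 0.005264 per s.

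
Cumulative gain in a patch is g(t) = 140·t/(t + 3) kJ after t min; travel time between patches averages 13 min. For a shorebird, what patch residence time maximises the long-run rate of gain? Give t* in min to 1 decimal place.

6.2 min

By the marginal value theorem, leave when the instantaneous gain rate g'(t) equals the habitat-wide average g(t)/(T + t).
g'(t) = 140·3/(t + 3)². Setting 140·3/(t+3)² = 140t/[(t+3)(13+t)] gives 3(13+t) = t(t+3), so t² = 3×13 = 39.
t* = √39 = 6.245 min.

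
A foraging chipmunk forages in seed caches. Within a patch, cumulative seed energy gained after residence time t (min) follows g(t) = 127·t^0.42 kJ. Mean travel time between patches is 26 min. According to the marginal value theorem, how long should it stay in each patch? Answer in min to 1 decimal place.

18.8 min

Maximise g(t)/(T+t): set derivative to zero → g'(t)(T+t) = g(t).
g'(t) = 0.42·127·t^-0.58. Setting 0.42·127·t^-0.58 = 127·t^0.42/(26+t) gives 0.42(26+t) = t, so 0.58·t = 0.42×26.
t* = 0.42×26/0.58 = 18.83 min.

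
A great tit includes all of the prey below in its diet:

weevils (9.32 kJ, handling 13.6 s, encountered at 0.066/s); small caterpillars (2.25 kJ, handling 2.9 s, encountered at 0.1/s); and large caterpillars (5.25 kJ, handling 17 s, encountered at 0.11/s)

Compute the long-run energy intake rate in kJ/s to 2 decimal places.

R = Σλ_iE_i / (1 + Σλ_ih_i)
Numerator: 0.066×9.32 + 0.1×2.25 + 0.11×5.25 = 1.418
Denominator: 1 + 0.066×13.6 + 0.1×2.9 + 0.11×17 = 4.058
R = 1.418/4.058 = 0.3494 kJ/s

0.35 kJ/s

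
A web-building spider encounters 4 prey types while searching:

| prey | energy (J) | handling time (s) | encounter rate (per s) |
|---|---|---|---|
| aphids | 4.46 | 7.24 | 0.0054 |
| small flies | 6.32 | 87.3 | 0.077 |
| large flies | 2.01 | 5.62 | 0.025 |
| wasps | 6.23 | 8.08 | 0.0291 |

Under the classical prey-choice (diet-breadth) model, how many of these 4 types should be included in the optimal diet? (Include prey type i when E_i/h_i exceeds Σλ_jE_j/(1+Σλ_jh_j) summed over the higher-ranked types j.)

3

E/h in descending order: wasps 0.771, aphids 0.616, large flies 0.358, small flies 0.0724 J/s. The optimal diet is the largest prefix of this list for which every included type satisfies E_i/h_i > R on the types above it.
Rate on top 1: 0.1468. aphids: 0.616 > 0.1468 → include.
Rate on top 2: 0.1612. large flies: 0.358 > 0.1612 → include.
Rate on top 3: 0.1807. small flies: 0.0724 < 0.1807 → exclude; stop.
Optimal diet: wasps, aphids, large flies — 3 of 4 types.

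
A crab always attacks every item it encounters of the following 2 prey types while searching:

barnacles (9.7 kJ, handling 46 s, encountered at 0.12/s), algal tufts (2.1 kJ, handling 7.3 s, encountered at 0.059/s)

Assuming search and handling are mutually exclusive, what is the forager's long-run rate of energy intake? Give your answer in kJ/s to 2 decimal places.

0.19 kJ/s

Energy encountered per unit search time: 0.12×9.7 + 0.059×2.1 = 1.288 kJ/s.
Handling time per unit search time: 0.12×46 + 0.059×7.3 = 5.951.
Rate = 1.288/(1 + 5.951) = 0.1853 kJ/s.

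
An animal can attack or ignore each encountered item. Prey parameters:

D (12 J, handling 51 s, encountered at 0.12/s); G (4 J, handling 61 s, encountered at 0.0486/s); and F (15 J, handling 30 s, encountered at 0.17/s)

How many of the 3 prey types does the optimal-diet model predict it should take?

1

E/h in descending order: F 0.5, D 0.235, G 0.0656 J/s. The optimal diet is the largest prefix of this list for which every included type satisfies E_i/h_i > R on the types above it.
Rate on top 1: 0.418. D: 0.235 < 0.418 → exclude; stop.
Optimal diet: F — 1 of 3 types.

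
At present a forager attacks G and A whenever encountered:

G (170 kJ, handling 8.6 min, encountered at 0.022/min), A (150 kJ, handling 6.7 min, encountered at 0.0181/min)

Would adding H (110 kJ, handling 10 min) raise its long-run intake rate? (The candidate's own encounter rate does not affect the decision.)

On G and A alone, R = ΣλE/(1+Σλh) = 6.455/1.31 = 4.926 kJ/min.
Profitability of H: 110/10 = 11 kJ/min.
Since 11 > R, including H increases the long-run rate.

Yes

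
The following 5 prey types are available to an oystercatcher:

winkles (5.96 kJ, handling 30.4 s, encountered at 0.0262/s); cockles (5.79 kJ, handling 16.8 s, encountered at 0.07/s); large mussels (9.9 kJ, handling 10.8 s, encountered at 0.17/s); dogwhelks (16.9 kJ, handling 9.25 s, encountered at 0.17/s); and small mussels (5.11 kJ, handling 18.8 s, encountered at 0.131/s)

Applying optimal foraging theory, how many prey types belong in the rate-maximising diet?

1

Rank by E/h (kJ/s): dogwhelks 1.83, large mussels 0.917, cockles 0.345, small mussels 0.272, winkles 0.196. Include each in turn until the next type's E/h falls below the running intake rate.
Rate on top 1: 1.117. large mussels: 0.917 < 1.117 → exclude; stop.
Optimal diet: dogwhelks — 1 of 5 types.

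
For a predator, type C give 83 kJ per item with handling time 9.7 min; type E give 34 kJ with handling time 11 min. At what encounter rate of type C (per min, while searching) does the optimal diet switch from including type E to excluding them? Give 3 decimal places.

0.058 per min

At the threshold, the rate on type C alone equals the profitability of type E: λ·83/(1 + λ·9.7) = 34/11 = 3.091.
Rearranging, λ(83 − 3.091×9.7) = 3.091, so λ = 3.091/53.02 = 0.0583 per min.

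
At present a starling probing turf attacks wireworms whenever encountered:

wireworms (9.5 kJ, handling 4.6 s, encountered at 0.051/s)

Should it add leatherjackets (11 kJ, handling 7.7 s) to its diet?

Intake rate on the current diet: R = (0.051×9.5) / (1 + 0.051×4.6) = 0.4845/1.235 = 0.3924 kJ/s.
leatherjackets: E/h = 11/7.7 = 1.429 kJ/s.
1.429 > 0.3924, so adding leatherjackets raises the average — include it.

Yes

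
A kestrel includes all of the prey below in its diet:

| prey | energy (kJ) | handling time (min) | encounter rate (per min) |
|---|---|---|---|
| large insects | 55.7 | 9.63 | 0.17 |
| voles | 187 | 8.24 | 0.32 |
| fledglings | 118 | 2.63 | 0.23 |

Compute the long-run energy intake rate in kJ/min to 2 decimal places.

16.41 kJ/min

R = Σλ_iE_i / (1 + Σλ_ih_i)
Numerator: 0.17×55.7 + 0.32×187 + 0.23×118 = 96.45
Denominator: 1 + 0.17×9.63 + 0.32×8.24 + 0.23×2.63 = 5.879
R = 96.45/5.879 = 16.41 kJ/min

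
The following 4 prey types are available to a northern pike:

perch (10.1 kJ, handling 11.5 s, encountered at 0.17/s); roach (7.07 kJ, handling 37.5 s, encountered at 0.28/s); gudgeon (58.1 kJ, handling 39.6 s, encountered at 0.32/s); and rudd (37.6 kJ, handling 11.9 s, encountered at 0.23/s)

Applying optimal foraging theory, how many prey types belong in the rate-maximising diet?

Rank by E/h (kJ/s): rudd 3.16, gudgeon 1.47, perch 0.878, roach 0.189. Include each in turn until the next type's E/h falls below the running intake rate.
Rate on top 1: 2.314. gudgeon: 1.47 < 2.314 → exclude; stop.
Optimal diet: rudd — 1 of 4 types.

1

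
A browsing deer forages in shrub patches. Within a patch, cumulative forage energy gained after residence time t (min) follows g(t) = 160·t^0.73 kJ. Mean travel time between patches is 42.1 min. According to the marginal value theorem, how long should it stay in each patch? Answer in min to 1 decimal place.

113.8 min

By the marginal value theorem, leave when the instantaneous gain rate g'(t) equals the habitat-wide average g(t)/(T + t).
g'(t) = 0.73·160·t^-0.27. Setting 0.73·160·t^-0.27 = 160·t^0.73/(42.1+t) gives 0.73(42.1+t) = t, so 0.27·t = 0.73×42.1.
t* = 0.73×42.1/0.27 = 113.8 min.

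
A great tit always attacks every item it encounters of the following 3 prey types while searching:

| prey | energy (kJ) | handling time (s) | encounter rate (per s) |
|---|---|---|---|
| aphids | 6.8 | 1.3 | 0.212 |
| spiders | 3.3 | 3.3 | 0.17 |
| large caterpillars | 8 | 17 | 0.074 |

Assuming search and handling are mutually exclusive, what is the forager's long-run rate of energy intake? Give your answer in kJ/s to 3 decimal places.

R = (0.212×6.8 + 0.17×3.3 + 0.074×8) / (1 + 0.212×1.3 + 0.17×3.3 + 0.074×17) = 2.595/3.095 = 0.8384 kJ/s.

0.838 kJ/s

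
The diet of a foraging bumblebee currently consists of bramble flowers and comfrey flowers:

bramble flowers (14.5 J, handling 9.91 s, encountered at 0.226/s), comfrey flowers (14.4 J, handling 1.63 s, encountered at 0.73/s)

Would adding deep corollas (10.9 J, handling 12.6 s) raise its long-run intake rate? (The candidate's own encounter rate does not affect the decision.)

Current rate: (0.226×14.5 + 0.73×14.4)/(1 + 0.226×9.91 + 0.73×1.63) = 3.113 J/s.
Profitability of deep corollas: 10.9/12.6 = 0.8651 J/s.
Since 0.8651 < R, time spent handling deep corollas is better spent searching.

No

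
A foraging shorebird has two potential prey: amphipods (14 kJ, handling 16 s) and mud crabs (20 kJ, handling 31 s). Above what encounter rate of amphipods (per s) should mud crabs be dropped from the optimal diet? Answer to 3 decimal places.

0.175 per s

At the threshold, the rate on amphipods alone equals the profitability of mud crabs: λ·14/(1 + λ·16) = 20/31 = 0.6452.
Rearranging, λ(14 − 0.6452×16) = 0.6452, so λ = 0.6452/3.677 = 0.1754 per s.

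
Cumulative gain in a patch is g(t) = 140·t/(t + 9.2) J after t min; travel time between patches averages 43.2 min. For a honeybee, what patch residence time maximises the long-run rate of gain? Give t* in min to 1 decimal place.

Maximise g(t)/(T+t): set derivative to zero → g'(t)(T+t) = g(t).
g'(t) = 140·9.2/(t + 9.2)². Setting 140·9.2/(t+9.2)² = 140t/[(t+9.2)(43.2+t)] gives 9.2(43.2+t) = t(t+9.2), so t² = 9.2×43.2 = 397.4.
t* = √397.4 = 19.94 min.

19.9 min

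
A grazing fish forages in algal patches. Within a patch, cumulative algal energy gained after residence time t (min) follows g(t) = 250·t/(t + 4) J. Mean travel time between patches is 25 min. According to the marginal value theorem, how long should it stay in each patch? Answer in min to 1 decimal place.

Maximise g(t)/(T+t): set derivative to zero → g'(t)(T+t) = g(t).
g'(t) = 250·4/(t + 4)². Setting 250·4/(t+4)² = 250t/[(t+4)(25+t)] gives 4(25+t) = t(t+4), so t² = 4×25 = 100.
t* = √100 = 10 min.

10.0 min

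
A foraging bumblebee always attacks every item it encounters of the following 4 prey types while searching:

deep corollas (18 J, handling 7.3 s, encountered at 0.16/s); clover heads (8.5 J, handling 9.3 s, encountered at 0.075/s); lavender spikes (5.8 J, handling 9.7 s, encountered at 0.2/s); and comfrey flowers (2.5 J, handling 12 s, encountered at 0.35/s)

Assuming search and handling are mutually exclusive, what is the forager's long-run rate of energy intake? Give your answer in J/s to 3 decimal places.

R = (0.16×18 + 0.075×8.5 + 0.2×5.8 + 0.35×2.5) / (1 + 0.16×7.3 + 0.075×9.3 + 0.2×9.7 + 0.35×12) = 5.553/9.005 = 0.6166 J/s.

0.617 J/s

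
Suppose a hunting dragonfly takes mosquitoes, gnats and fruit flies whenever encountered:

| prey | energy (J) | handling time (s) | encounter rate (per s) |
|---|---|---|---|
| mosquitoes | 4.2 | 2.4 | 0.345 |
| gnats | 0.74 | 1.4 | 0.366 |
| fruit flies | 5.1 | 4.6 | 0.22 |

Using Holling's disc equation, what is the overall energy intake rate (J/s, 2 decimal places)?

0.85 J/s

Energy encountered per unit search time: 0.345×4.2 + 0.366×0.74 + 0.22×5.1 = 2.842 J/s.
Handling time per unit search time: 0.345×2.4 + 0.366×1.4 + 0.22×4.6 = 2.352.
Rate = 2.842/(1 + 2.352) = 0.8477 J/s.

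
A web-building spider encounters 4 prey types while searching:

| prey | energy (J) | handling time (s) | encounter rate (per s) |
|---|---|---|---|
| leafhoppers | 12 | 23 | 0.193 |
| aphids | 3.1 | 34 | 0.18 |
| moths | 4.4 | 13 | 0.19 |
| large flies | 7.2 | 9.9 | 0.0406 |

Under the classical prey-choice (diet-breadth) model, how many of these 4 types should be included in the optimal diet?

Profitabilities (E/h, J/s): large flies 0.727, leafhoppers 0.522, moths 0.338, aphids 0.0912. Add prey in this order while the next type's profitability exceeds the intake rate on those already taken.
Rate on top 1: 0.2085. leafhoppers: 0.522 > 0.2085 → include.
Rate on top 2: 0.4466. moths: 0.338 < 0.4466 → exclude; stop.
Optimal diet: large flies, leafhoppers — 2 of 4 types.

2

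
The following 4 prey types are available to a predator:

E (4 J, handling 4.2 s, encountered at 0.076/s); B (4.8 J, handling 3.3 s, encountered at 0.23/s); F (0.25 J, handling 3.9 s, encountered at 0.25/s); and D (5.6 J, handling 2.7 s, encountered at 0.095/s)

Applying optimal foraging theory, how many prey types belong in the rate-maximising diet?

Rank by E/h (J/s): D 2.07, B 1.45, E 0.952, F 0.0641. Include each in turn until the next type's E/h falls below the running intake rate.
Rate on top 1: 0.4234. B: 1.45 > 0.4234 → include.
Rate on top 2: 0.8117. E: 0.952 > 0.8117 → include.
Rate on top 3: 0.8309. F: 0.0641 < 0.8309 → exclude; stop.
Optimal diet: D, B, E — 3 of 4 types.

3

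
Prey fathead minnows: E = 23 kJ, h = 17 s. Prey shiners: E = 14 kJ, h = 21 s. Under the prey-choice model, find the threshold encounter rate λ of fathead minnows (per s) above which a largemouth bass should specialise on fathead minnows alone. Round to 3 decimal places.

Drop shiners once their profitability E₂/h₂ falls below the rate achievable on fathead minnows alone: E₂/h₂ = λE₁/(1 + λh₁).
Solve for λ: λE₁h₂ = E₂(1 + λh₁) → λ(E₁h₂ − E₂h₁) = E₂ → λ = E₂/(E₁h₂ − E₂h₁).
λ = 14/(23×21 − 14×17) = 14/245 = 0.05714 per s.

0.057 per s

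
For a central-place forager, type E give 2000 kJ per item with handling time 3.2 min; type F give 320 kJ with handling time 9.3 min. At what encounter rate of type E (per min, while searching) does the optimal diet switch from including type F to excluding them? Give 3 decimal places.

The zero-one rule: include type F iff E₂/h₂ > λE₁/(1+λh₁). Equality gives the switch point.
λE₁h₂ = E₂ + λE₂h₁ ⇒ λ = E₂/(E₁h₂ − E₂h₁) = 320/(1.86e+04 − 1024) = 0.01821 per min.

0.018 per min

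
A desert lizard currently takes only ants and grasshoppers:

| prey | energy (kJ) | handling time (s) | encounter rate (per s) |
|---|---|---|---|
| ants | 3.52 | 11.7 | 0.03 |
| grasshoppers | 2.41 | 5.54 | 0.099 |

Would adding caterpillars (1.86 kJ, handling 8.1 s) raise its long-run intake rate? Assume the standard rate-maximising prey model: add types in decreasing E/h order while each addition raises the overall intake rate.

Yes

On ants and grasshoppers alone, R = ΣλE/(1+Σλh) = 0.3442/1.899 = 0.1812 kJ/s.
Profitability of caterpillars: 1.86/8.1 = 0.2296 kJ/s.
Since 0.2296 > R, including caterpillars increases the long-run rate.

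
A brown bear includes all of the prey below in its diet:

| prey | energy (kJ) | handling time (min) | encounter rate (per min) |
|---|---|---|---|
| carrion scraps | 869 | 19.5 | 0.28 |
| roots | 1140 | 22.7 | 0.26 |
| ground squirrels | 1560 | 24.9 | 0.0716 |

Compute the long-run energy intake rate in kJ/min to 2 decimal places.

46.05 kJ/min

R = (0.28×869 + 0.26×1140 + 0.0716×1560) / (1 + 0.28×19.5 + 0.26×22.7 + 0.0716×24.9) = 651.4/14.14 = 46.05 kJ/min.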